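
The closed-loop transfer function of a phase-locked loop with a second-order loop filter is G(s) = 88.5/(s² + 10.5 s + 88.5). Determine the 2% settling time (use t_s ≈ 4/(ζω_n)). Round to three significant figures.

t_s ≈ 0.762 s

ω_n = √88.5 = 9.41 rad/s; ζ = 10.5/(2·9.41) = 0.558.
t_s ≈ 4/(ζω_n) = 4/(0.558·9.41) = 0.762 s.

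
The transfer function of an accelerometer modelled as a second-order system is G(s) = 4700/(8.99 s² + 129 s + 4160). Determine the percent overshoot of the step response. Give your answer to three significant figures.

%OS ≈ 32.9%

Dividing through by 8.99: denominator becomes s² + 14.35 s + 462.7.
So ω_n = √462.7 = 21.5 rad/s and ζ = 14.35/(2·21.5) = 0.334.
Overshoot: exp(−π·0.334/√(1−0.334²)) = 0.329, i.e. 32.9%.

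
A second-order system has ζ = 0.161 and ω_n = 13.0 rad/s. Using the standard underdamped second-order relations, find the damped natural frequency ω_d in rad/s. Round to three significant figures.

ω_d ≈ 12.8 rad/s

ω_d = ω_n√(1−ζ²) = 13.0·√0.974 = 12.8 rad/s.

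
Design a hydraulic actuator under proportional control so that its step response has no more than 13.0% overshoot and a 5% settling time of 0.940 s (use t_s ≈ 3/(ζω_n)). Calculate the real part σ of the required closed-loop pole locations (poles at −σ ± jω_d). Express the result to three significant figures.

σ ≈ 3.19

The settling-time spec alone fixes σ = ζω_n = 3/t_s = 3/0.940 = 3.19.
(Overshoot then fixes ζ = 0.545 and hence ω_d = σ·√(1−ζ²)/ζ = 4.91 rad/s.)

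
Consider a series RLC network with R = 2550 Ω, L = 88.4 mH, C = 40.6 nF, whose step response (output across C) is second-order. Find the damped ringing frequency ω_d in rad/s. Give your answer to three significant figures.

ω_d ≈ 8400 rad/s

For a series RLC circuit (capacitor voltage as output), ω_n = 1/√(LC) = 1/√(88.4 mH · 40.6 nF) = 16700 rad/s.
ζ = (R/2)·√(C/L) = (2550/2)·√(40.6 nF/88.4 mH) = 0.864.
The damped frequency ω_d = ω_n√(1−ζ²) = 8400 rad/s.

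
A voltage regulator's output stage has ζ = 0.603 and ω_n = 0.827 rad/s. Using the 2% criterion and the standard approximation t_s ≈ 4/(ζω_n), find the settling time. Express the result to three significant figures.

t_s ≈ 4/(ζω_n) = 4/(0.603 × 0.827) = 8.02 s.

t_s ≈ 8.02 s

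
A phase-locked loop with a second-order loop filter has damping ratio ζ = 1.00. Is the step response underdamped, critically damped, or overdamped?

critically damped

Since ζ = 1, the system is critically damped.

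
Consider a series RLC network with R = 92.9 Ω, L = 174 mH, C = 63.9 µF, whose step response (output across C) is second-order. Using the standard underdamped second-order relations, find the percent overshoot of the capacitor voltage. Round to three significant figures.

For a series RLC circuit (capacitor voltage as output), ω_n = 1/√(LC) = 1/√(174 mH · 63.9 µF) = 300 rad/s.
ζ = (R/2)·√(C/L) = (92.9/2)·√(63.9 µF/174 mH) = 0.890.
Overshoot: exp(−π·0.890/√(1−0.890²)) = 0.00216, i.e. 0.216%.

%OS ≈ 0.216%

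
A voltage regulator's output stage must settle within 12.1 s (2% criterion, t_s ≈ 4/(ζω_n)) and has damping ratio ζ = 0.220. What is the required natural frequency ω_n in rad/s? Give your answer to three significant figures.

ω_n ≈ 1.50 rad/s

Rearranging t_s ≈ 4/(ζω_n) gives ω_n = 4/(ζ·t_s) = 4/(0.220 × 12.1) = 1.50 rad/s.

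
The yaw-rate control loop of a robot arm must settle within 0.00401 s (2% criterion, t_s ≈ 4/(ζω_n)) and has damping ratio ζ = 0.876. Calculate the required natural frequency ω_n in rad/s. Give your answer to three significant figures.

Rearranging t_s ≈ 4/(ζω_n) gives ω_n = 4/(ζ·t_s) = 4/(0.876 × 0.00401) = 1140 rad/s.

ω_n ≈ 1140 rad/s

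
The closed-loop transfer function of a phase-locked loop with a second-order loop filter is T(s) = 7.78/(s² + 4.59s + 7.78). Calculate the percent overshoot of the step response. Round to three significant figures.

%OS ≈ 1.06%

Comparing the denominator to s² + 2ζω_n s + ω_n²: ω_n = √7.78 = 2.79 rad/s, and 2ζω_n = 4.59 so ζ = 4.59/(2·2.79) = 0.823.
%OS = 100 e^{−πζ/√(1−ζ²)} with ζ = 0.823 gives 1.06%.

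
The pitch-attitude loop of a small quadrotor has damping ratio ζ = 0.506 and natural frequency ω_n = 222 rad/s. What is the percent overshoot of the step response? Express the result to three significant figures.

%OS ≈ 15.8%

For an underdamped second-order system, %OS = 100·exp(−πζ/√(1−ζ²)).
πζ/√(1−ζ²) = π·0.506/√(1−0.256) = 1.843, so %OS = 100·e^(−1.843) = 15.8%.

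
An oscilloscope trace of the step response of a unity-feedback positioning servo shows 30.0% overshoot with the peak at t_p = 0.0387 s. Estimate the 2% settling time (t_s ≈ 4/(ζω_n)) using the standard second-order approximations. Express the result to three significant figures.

t_s ≈ 0.129 s

ζ from %OS: ζ = |ln 0.300|/√(π²+ln²0.300) = 0.358.
t_p = π/ω_d ⇒ ω_d = 81.2 rad/s; then ω_n = ω_d/√(1−ζ²) = 86.9 rad/s.
t_s ≈ 4/(ζω_n) = 4/(0.358·86.9) = 0.129 s.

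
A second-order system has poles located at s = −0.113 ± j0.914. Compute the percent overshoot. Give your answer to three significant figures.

%OS ≈ 67.8%

The poles are at −σ ± jω_d with σ = 0.113 and ω_d = 0.914, so ω_n = √(σ²+ω_d²) = 0.921 rad/s and ζ = σ/ω_n = 0.123.
%OS = 100 e^{−πζ/√(1−ζ²)} with ζ = 0.123 gives 67.8%.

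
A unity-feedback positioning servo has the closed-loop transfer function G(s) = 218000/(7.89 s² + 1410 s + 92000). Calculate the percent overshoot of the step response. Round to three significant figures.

Dividing through by 7.89: denominator becomes s² + 178.7 s + 11660.
So ω_n = √11660 = 108 rad/s and ζ = 178.7/(2·108) = 0.827.
%OS = 100 e^{−πζ/√(1−ζ²)} with ζ = 0.827 gives 0.976%.

%OS ≈ 0.976%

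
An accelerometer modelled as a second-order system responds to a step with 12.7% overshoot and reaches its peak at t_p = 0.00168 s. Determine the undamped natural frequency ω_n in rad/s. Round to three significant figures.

ω_n ≈ 2240 rad/s

From the overshoot, ζ = −ln(OS)/√(π²+ln²(OS)) = 0.549.
t_p = π/ω_d ⇒ ω_d = 1870 rad/s; then ω_n = ω_d/√(1−ζ²) = 2240 rad/s.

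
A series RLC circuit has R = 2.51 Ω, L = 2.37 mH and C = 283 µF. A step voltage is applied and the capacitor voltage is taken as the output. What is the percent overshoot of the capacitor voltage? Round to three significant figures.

%OS ≈ 22.0%

For a series RLC circuit (capacitor voltage as output), ω_n = 1/√(LC) = 1/√(2.37 mH · 283 µF) = 1220 rad/s.
ζ = (R/2)·√(C/L) = (2.51/2)·√(283 µF/2.37 mH) = 0.434.
%OS = 100·exp(−πζ/√(1−ζ²)) = 22.0%.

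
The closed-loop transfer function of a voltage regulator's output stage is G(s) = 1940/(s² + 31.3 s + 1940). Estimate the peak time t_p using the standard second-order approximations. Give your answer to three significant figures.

Comparing the denominator to s² + 2ζω_n s + ω_n²: ω_n = √1940 = 44.0 rad/s, and 2ζω_n = 31.3 so ζ = 31.3/(2·44.0) = 0.355.
ω_d = 44.0·√(1 − 0.355²) = 41.2 rad/s. Then t_p = π/ω_d = 0.0763 s.

t_p ≈ 0.0763 s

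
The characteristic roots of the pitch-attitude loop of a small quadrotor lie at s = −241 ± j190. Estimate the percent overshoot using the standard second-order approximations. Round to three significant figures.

%OS ≈ 1.86%

|pole| = ω_n = √(241² + 190²) = 307 rad/s; ζ = cos θ = σ/ω_n = 0.785.
Overshoot: exp(−π·0.785/√(1−0.785²)) = 0.0186, i.e. 1.86%.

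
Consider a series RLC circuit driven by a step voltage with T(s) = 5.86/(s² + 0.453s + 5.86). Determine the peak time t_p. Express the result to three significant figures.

t_p ≈ 1.30 s

Matching coefficients with s² + 2ζω_n s + ω_n² gives ω_n² = 5.86 ⇒ ω_n = 2.42 rad/s, and ζ = 0.453/(2ω_n) = 0.0936.
ω_d = 2.42·√(1 − 0.0936²) = 2.41 rad/s. Then t_p = π/ω_d = 1.30 s.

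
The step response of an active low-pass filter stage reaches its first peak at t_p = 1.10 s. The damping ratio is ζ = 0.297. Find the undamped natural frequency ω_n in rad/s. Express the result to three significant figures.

ω_n ≈ 2.99 rad/s

Peak time t_p = π/ω_d, so ω_d = π/t_p = π/1.10 = 2.86 rad/s.
ω_n = ω_d/√(1−ζ²) = 2.86/√0.912 = 2.99 rad/s.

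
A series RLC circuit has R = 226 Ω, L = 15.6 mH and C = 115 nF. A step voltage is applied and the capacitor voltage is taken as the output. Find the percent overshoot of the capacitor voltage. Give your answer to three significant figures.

%OS ≈ 36.3%

For a series RLC circuit (capacitor voltage as output), ω_n = 1/√(LC) = 1/√(15.6 mH · 115 nF) = 23600 rad/s.
ζ = (R/2)·√(C/L) = (226/2)·√(115 nF/15.6 mH) = 0.307.
%OS = 100 e^{−πζ/√(1−ζ²)} with ζ = 0.307 gives 36.3%.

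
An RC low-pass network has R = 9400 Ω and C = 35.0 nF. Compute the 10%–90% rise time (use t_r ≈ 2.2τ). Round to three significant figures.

τ = RC = 9400 × 35.0 nF = 0.000329 s.
t_r ≈ 2.2τ = 0.000724 s.

t_r ≈ 0.000724 s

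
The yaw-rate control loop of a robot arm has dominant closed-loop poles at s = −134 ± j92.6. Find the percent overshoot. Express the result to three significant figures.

%OS ≈ 1.06%

|pole| = ω_n = √(134² + 92.6²) = 163 rad/s; ζ = cos θ = σ/ω_n = 0.823.
%OS = 100·exp(−πζ/√(1−ζ²)) = 1.06%.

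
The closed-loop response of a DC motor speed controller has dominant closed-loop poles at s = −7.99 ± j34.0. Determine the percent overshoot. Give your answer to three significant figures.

The poles are at −σ ± jω_d with σ = 7.99 and ω_d = 34.0, so ω_n = √(σ²+ω_d²) = 34.9 rad/s and ζ = σ/ω_n = 0.229.
%OS = 100 e^{−πζ/√(1−ζ²)} with ζ = 0.229 gives 47.8%.

%OS ≈ 47.8%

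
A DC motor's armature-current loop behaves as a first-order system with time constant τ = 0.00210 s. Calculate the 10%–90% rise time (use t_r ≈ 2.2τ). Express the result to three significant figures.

t_r ≈ 0.00462 s

t_r ≈ 2.2τ = 0.00462 s.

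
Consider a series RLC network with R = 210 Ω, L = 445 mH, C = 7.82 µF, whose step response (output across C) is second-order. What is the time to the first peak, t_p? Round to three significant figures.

t_p ≈ 0.00653 s

For a series RLC circuit (capacitor voltage as output), ω_n = 1/√(LC) = 1/√(445 mH · 7.82 µF) = 536 rad/s.
ζ = (R/2)·√(C/L) = (210/2)·√(7.82 µF/445 mH) = 0.440.
ω_d = ω_n√(1−ζ²) = 481 rad/s. t_p = π/ω_d = 0.00653 s.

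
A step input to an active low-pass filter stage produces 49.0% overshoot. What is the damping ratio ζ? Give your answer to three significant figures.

From %OS = 100·exp(−πζ/√(1−ζ²)), invert to get ζ = −ln(OS)/√(π² + ln²(OS)) with OS = 0.490.
−ln 0.490 = 0.7133, so ζ = 0.7133/√(π² + 0.5089) = 0.221.

ζ ≈ 0.221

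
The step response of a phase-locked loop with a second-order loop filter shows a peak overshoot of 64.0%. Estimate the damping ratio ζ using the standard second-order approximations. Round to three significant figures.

From %OS = 100·exp(−πζ/√(1−ζ²)), invert to get ζ = −ln(OS)/√(π² + ln²(OS)) with OS = 0.640.
−ln 0.640 = 0.4463, so ζ = 0.4463/√(π² + 0.1992) = 0.141.

ζ ≈ 0.141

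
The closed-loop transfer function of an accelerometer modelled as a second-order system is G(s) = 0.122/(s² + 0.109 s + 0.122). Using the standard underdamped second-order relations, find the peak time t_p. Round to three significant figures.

t_p ≈ 9.11 s

ω_n = √0.122 = 0.349 rad/s; ζ = 0.109/(2·0.349) = 0.156.
ω_d = 0.349·√(1 − 0.156²) = 0.345 rad/s. Then t_p = π/ω_d = 9.11 s.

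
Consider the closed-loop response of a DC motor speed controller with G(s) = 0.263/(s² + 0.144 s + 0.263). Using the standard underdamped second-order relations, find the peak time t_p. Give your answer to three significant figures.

Comparing the denominator to s² + 2ζω_n s + ω_n²: ω_n = √0.263 = 0.513 rad/s, and 2ζω_n = 0.144 so ζ = 0.144/(2·0.513) = 0.140.
ω_d = 0.513·√(1 − 0.140²) = 0.508 rad/s. Then t_p = π/ω_d = 6.19 s.

t_p ≈ 6.19 s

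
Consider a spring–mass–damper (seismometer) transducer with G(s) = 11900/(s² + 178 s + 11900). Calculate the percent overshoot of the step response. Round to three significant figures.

Matching coefficients with s² + 2ζω_n s + ω_n² gives ω_n² = 11900 ⇒ ω_n = 109 rad/s, and ζ = 178/(2ω_n) = 0.816.
%OS = 100·exp(−πζ/√(1−ζ²)) = 1.19%.

%OS ≈ 1.19%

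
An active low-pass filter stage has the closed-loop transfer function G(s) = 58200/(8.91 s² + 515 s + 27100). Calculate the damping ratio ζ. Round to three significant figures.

Dividing through by 8.91: denominator becomes s² + 57.80 s + 3042.
So ω_n = √3042 = 55.2 rad/s and ζ = 57.80/(2·55.2) = 0.524.

ζ ≈ 0.524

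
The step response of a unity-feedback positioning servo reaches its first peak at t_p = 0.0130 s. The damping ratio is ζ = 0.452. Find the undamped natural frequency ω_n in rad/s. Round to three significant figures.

Peak time t_p = π/ω_d, so ω_d = π/t_p = π/0.0130 = 242 rad/s.
ω_n = ω_d/√(1−ζ²) = 242/√0.796 = 271 rad/s.

ω_n ≈ 271 rad/s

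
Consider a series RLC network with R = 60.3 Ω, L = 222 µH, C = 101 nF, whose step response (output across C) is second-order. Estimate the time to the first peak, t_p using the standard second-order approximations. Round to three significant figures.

For a series RLC circuit (capacitor voltage as output), ω_n = 1/√(LC) = 1/√(222 µH · 101 nF) = 211000 rad/s.
ζ = (R/2)·√(C/L) = (60.3/2)·√(101 nF/222 µH) = 0.643.
ω_d = ω_n√(1−ζ²) = 162000 rad/s. t_p = π/ω_d = 0.0000194 s.

t_p ≈ 0.0000194 s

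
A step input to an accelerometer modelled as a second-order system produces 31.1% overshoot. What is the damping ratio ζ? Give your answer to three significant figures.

ζ = −ln(OS)/√(π² + (ln OS)²). With OS = 0.311, ln OS = −1.168 and ζ = 1.168/3.352 = 0.348.

ζ ≈ 0.348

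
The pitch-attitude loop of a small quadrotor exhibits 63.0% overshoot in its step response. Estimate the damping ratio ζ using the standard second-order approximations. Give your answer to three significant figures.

ζ ≈ 0.146

Inverting the overshoot relation: ζ = |ln 0.630|/√(π² + ln²0.630) = 0.146.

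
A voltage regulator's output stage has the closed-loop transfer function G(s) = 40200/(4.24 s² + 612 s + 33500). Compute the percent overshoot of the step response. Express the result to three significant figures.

Dividing through by 4.24: denominator becomes s² + 144.3 s + 7901.
So ω_n = √7901 = 88.9 rad/s and ζ = 144.3/(2·88.9) = 0.812.
%OS = 100·exp(−πζ/√(1−ζ²)) = 1.27%.

%OS ≈ 1.27%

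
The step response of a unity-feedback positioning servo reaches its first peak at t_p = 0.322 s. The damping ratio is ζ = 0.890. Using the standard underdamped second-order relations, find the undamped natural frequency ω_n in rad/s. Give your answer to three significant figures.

ω_n ≈ 21.4 rad/s

Peak time t_p = π/ω_d, so ω_d = π/t_p = π/0.322 = 9.76 rad/s.
ω_n = ω_d/√(1−ζ²) = 9.76/√0.208 = 21.4 rad/s.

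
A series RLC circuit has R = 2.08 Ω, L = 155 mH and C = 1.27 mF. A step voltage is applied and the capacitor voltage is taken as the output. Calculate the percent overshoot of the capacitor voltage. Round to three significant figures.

For a series RLC circuit (capacitor voltage as output), ω_n = 1/√(LC) = 1/√(155 mH · 1.27 mF) = 71.3 rad/s.
ζ = (R/2)·√(C/L) = (2.08/2)·√(1.27 mF/155 mH) = 0.0941.
Overshoot: exp(−π·0.0941/√(1−0.0941²)) = 0.743, i.e. 74.3%.

%OS ≈ 74.3%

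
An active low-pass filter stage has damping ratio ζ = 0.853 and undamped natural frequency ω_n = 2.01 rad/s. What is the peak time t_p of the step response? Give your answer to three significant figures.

t_p ≈ 2.99 s

The damped frequency is ω_d = ω_n√(1−ζ²) = 2.01·√(1−0.728) = 1.05 rad/s.
Peak time t_p = π/ω_d = π/1.05 = 2.99 s.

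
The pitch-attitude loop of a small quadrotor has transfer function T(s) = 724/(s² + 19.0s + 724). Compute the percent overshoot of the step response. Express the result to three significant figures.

Matching coefficients with s² + 2ζω_n s + ω_n² gives ω_n² = 724 ⇒ ω_n = 26.9 rad/s, and ζ = 19.0/(2ω_n) = 0.353.
Overshoot: exp(−π·0.353/√(1−0.353²)) = 0.306, i.e. 30.6%.

%OS ≈ 30.6%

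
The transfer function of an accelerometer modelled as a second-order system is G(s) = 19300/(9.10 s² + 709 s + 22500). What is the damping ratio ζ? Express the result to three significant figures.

ζ ≈ 0.783

Dividing through by 9.10: denominator becomes s² + 77.91 s + 2473.
So ω_n = √2473 = 49.7 rad/s and ζ = 77.91/(2·49.7) = 0.783.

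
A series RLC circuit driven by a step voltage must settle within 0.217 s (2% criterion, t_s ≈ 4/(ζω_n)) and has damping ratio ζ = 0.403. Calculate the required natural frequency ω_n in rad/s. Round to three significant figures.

ω_n ≈ 45.7 rad/s

Rearranging t_s ≈ 4/(ζω_n) gives ω_n = 4/(ζ·t_s) = 4/(0.403 × 0.217) = 45.7 rad/s.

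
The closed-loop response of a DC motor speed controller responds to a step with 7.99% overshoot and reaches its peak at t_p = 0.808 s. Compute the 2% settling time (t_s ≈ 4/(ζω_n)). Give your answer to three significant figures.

From the overshoot, ζ = −ln(OS)/√(π²+ln²(OS)) = 0.627.
t_p = π/ω_d ⇒ ω_d = 3.89 rad/s; then ω_n = ω_d/√(1−ζ²) = 4.99 rad/s.
t_s ≈ 4/(ζω_n) = 4/(0.627·4.99) = 1.28 s.

t_s ≈ 1.28 s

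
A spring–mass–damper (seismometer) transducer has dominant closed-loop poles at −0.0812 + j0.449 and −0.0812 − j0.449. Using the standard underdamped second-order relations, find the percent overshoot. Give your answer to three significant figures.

%OS ≈ 56.7%

The poles are at −σ ± jω_d with σ = 0.0812 and ω_d = 0.449, so ω_n = √(σ²+ω_d²) = 0.456 rad/s and ζ = σ/ω_n = 0.178.
%OS = 100·exp(−πζ/√(1−ζ²)) = 56.7%.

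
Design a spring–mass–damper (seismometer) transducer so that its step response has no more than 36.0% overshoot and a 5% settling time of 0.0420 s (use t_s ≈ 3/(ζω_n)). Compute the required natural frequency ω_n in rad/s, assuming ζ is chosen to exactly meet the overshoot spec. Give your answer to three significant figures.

From %OS = 100·exp(−πζ/√(1−ζ²)), invert to get ζ = −ln(OS)/√(π² + ln²(OS)) with OS = 0.360.
−ln 0.360 = 1.022, so ζ = 1.022/√(π² + 1.044) = 0.309.
Then ω_n = 3/(ζ t_s) = 3/(0.309 × 0.0420) = 231 rad/s.

ω_n ≈ 231 rad/s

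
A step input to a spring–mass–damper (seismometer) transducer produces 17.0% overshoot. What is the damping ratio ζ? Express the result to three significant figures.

ζ ≈ 0.491

ζ = −ln(OS)/√(π² + (ln OS)²). With OS = 0.170, ln OS = −1.772 and ζ = 1.772/3.607 = 0.491.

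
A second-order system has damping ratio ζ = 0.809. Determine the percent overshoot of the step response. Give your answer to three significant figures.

%OS ≈ 1.32%

For an underdamped second-order system, %OS = 100·exp(−πζ/√(1−ζ²)).
πζ/√(1−ζ²) = π·0.809/√(1−0.654) = 4.324, so %OS = 100·e^(−4.324) = 1.32%.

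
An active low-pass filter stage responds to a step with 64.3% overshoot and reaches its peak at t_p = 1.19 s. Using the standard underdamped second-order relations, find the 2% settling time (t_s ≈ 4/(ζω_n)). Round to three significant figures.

From the overshoot, ζ = −ln(OS)/√(π²+ln²(OS)) = 0.139.
t_p = π/ω_d ⇒ ω_d = 2.64 rad/s; then ω_n = ω_d/√(1−ζ²) = 2.67 rad/s.
t_s ≈ 4/(ζω_n) = 4/(0.139·2.67) = 10.8 s.

t_s ≈ 10.8 s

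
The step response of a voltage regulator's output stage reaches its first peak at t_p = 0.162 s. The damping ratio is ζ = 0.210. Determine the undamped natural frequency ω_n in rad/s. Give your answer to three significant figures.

ω_n ≈ 19.8 rad/s

Peak time t_p = π/ω_d, so ω_d = π/t_p = π/0.162 = 19.4 rad/s.
ω_n = ω_d/√(1−ζ²) = 19.4/√0.956 = 19.8 rad/s.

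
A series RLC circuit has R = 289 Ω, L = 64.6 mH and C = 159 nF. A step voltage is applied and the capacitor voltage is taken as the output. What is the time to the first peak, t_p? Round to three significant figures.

For a series RLC circuit (capacitor voltage as output), ω_n = 1/√(LC) = 1/√(64.6 mH · 159 nF) = 9870 rad/s.
ζ = (R/2)·√(C/L) = (289/2)·√(159 nF/64.6 mH) = 0.227.
ω_d = 9870·√(1 − 0.227²) = 9610 rad/s. t_p = π/ω_d = 0.000327 s.

t_p ≈ 0.000327 s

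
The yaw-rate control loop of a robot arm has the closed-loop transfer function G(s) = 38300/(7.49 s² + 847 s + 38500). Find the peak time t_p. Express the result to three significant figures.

t_p ≈ 0.0713 s

Dividing through by 7.49: denominator becomes s² + 113.1 s + 5140.
So ω_n = √5140 = 71.7 rad/s and ζ = 113.1/(2·71.7) = 0.789.
ω_d = ω_n√(1−ζ²) = 44.1 rad/s. t_p = π/ω_d = 0.0713 s.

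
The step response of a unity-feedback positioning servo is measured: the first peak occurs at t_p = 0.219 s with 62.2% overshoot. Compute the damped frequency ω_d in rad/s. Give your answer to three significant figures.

t_p = π/ω_d, so ω_d = π/0.219 = 14.3 rad/s.

ω_d ≈ 14.3 rad/s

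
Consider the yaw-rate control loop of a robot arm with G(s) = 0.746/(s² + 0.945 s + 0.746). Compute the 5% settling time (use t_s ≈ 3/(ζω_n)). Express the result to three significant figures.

t_s ≈ 6.35 s

Comparing the denominator to s² + 2ζω_n s + ω_n²: ω_n = √0.746 = 0.864 rad/s, and 2ζω_n = 0.945 so ζ = 0.945/(2·0.864) = 0.547.
t_s ≈ 3/(ζω_n) = 3/(0.547·0.864) = 6.35 s.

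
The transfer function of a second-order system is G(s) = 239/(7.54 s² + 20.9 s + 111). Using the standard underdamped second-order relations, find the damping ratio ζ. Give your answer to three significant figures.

ζ ≈ 0.361

Dividing through by 7.54: denominator becomes s² + 2.772 s + 14.72.
So ω_n = √14.72 = 3.84 rad/s and ζ = 2.772/(2·3.84) = 0.361.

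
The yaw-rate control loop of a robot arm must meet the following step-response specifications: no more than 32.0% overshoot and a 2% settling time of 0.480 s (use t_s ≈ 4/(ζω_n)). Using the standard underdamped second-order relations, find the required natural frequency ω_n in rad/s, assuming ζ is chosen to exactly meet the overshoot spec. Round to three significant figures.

ω_n ≈ 24.4 rad/s

From %OS = 100·exp(−πζ/√(1−ζ²)), invert to get ζ = −ln(OS)/√(π² + ln²(OS)) with OS = 0.320.
−ln 0.320 = 1.139, so ζ = 1.139/√(π² + 1.298) = 0.341.
From t_s ≈ 4/(ζω_n): ω_n = 4/(ζ·t_s) = 4/(0.341·0.480) = 24.4 rad/s.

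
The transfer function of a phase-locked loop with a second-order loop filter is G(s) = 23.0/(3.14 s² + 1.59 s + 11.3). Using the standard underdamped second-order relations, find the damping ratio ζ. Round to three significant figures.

ζ ≈ 0.133

Dividing through by 3.14: denominator becomes s² + 0.5064 s + 3.599.
So ω_n = √3.599 = 1.90 rad/s and ζ = 0.5064/(2·1.90) = 0.133.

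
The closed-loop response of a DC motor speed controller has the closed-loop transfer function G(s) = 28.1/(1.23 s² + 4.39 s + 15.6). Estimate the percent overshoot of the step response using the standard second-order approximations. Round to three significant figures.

%OS ≈ 16.2%

Dividing through by 1.23: denominator becomes s² + 3.569 s + 12.68.
So ω_n = √12.68 = 3.56 rad/s and ζ = 3.569/(2·3.56) = 0.501.
%OS = 100·exp(−πζ/√(1−ζ²)) = 16.2%.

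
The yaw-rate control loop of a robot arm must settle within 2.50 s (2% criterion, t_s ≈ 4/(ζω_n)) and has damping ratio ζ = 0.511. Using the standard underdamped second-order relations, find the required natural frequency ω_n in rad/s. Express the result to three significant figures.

ω_n ≈ 3.13 rad/s

Rearranging t_s ≈ 4/(ζω_n) gives ω_n = 4/(ζ·t_s) = 4/(0.511 × 2.50) = 3.13 rad/s.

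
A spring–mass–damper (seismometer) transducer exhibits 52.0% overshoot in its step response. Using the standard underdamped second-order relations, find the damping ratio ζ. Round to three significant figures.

From %OS = 100·exp(−πζ/√(1−ζ²)), invert to get ζ = −ln(OS)/√(π² + ln²(OS)) with OS = 0.520.
−ln 0.520 = 0.6539, so ζ = 0.6539/√(π² + 0.4276) = 0.204.

ζ ≈ 0.204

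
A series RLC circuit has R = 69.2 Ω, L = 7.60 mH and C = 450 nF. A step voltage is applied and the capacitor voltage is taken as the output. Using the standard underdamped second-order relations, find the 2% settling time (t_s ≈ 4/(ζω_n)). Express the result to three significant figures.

For a series RLC circuit (capacitor voltage as output), ω_n = 1/√(LC) = 1/√(7.60 mH · 450 nF) = 17100 rad/s.
ζ = (R/2)·√(C/L) = (69.2/2)·√(450 nF/7.60 mH) = 0.266.
t_s ≈ 4/(ζω_n) = 0.000879 s.

t_s ≈ 0.000879 s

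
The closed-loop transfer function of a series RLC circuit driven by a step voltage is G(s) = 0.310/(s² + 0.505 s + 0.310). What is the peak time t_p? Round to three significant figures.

t_p ≈ 6.33 s

Matching coefficients with s² + 2ζω_n s + ω_n² gives ω_n² = 0.310 ⇒ ω_n = 0.557 rad/s, and ζ = 0.505/(2ω_n) = 0.454.
The damped frequency ω_d = ω_n√(1−ζ²) = 0.496 rad/s. Then t_p = π/ω_d = 6.33 s.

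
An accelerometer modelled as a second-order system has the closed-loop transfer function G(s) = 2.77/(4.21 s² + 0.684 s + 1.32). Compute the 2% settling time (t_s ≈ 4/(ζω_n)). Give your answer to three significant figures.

Dividing through by 4.21: denominator becomes s² + 0.1625 s + 0.3135.
So ω_n = √0.3135 = 0.560 rad/s and ζ = 0.1625/(2·0.560) = 0.145.
t_s ≈ 4/(ζω_n) = 49.2 s.

t_s ≈ 49.2 s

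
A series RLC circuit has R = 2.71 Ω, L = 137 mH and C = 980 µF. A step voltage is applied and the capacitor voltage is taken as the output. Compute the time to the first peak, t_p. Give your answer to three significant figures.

t_p ≈ 0.0366 s

For a series RLC circuit (capacitor voltage as output), ω_n = 1/√(LC) = 1/√(137 mH · 980 µF) = 86.3 rad/s.
ζ = (R/2)·√(C/L) = (2.71/2)·√(980 µF/137 mH) = 0.115.
ω_d = 86.3·√(1 − 0.115²) = 85.7 rad/s. t_p = π/ω_d = 0.0366 s.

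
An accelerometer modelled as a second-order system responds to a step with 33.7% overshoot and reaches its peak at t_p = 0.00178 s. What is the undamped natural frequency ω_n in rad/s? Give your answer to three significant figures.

From the overshoot, ζ = −ln(OS)/√(π²+ln²(OS)) = 0.327.
From t_p = π/ω_d, ω_d = π/0.00178 = 1760 rad/s, so ω_n = ω_d/√(1−ζ²) = 1870 rad/s.

ω_n ≈ 1870 rad/s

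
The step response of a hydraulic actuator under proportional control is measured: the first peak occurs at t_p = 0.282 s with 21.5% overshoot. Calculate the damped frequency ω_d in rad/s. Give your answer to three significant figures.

ω_d ≈ 11.1 rad/s

t_p = π/ω_d, so ω_d = π/0.282 = 11.1 rad/s.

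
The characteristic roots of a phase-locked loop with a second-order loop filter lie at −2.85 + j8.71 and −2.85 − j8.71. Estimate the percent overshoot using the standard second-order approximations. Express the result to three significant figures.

%OS ≈ 35.8%

The poles are at −σ ± jω_d with σ = 2.85 and ω_d = 8.71, so ω_n = √(σ²+ω_d²) = 9.16 rad/s and ζ = σ/ω_n = 0.311.
%OS = 100·exp(−πζ/√(1−ζ²)) = 35.8%.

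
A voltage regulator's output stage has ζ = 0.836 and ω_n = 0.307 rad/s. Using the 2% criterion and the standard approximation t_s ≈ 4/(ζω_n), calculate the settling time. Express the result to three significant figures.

t_s ≈ 4/(ζω_n) = 4/(0.836 × 0.307) = 15.6 s.

t_s ≈ 15.6 s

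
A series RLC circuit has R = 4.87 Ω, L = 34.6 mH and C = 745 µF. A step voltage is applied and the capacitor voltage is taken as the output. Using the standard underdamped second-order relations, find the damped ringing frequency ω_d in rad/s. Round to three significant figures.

For a series RLC circuit (capacitor voltage as output), ω_n = 1/√(LC) = 1/√(34.6 mH · 745 µF) = 197 rad/s.
ζ = (R/2)·√(C/L) = (4.87/2)·√(745 µF/34.6 mH) = 0.357.
ω_d = 197·√(1 − 0.357²) = 184 rad/s.

ω_d ≈ 184 rad/s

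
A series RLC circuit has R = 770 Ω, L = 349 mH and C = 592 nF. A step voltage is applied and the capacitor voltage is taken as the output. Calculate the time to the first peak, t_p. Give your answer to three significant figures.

For a series RLC circuit (capacitor voltage as output), ω_n = 1/√(LC) = 1/√(349 mH · 592 nF) = 2200 rad/s.
ζ = (R/2)·√(C/L) = (770/2)·√(592 nF/349 mH) = 0.501.
ω_d = 2200·√(1 − 0.501²) = 1900 rad/s. t_p = π/ω_d = 0.00165 s.

t_p ≈ 0.00165 s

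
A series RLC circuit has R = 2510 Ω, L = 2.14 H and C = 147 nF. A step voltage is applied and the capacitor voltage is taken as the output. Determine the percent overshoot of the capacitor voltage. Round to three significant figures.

For a series RLC circuit (capacitor voltage as output), ω_n = 1/√(LC) = 1/√(2.14 H · 147 nF) = 1780 rad/s.
ζ = (R/2)·√(C/L) = (2510/2)·√(147 nF/2.14 H) = 0.329.
%OS = 100·exp(−πζ/√(1−ζ²)) = 33.5%.

%OS ≈ 33.5%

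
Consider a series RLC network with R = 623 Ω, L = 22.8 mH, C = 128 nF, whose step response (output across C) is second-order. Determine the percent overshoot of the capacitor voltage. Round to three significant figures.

For a series RLC circuit (capacitor voltage as output), ω_n = 1/√(LC) = 1/√(22.8 mH · 128 nF) = 18500 rad/s.
ζ = (R/2)·√(C/L) = (623/2)·√(128 nF/22.8 mH) = 0.738.
%OS = 100 e^{−πζ/√(1−ζ²)} with ζ = 0.738 gives 3.22%.

%OS ≈ 3.22%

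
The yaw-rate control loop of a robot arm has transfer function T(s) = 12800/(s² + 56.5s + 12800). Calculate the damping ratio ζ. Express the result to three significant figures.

Comparing the denominator to s² + 2ζω_n s + ω_n²: ω_n = √12800 = 113 rad/s, and 2ζω_n = 56.5 so ζ = 56.5/(2·113) = 0.250.

ζ ≈ 0.250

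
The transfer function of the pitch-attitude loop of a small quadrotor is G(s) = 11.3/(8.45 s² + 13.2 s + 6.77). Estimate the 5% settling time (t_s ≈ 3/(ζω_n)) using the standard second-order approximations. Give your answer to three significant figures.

t_s ≈ 3.84 s

Dividing through by 8.45: denominator becomes s² + 1.562 s + 0.8012.
So ω_n = √0.8012 = 0.895 rad/s and ζ = 1.562/(2·0.895) = 0.873.
t_s ≈ 3/(ζω_n) = 3.84 s.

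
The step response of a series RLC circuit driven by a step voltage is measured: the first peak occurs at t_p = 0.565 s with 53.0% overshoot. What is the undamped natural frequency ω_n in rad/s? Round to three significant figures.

ω_n ≈ 5.67 rad/s

ζ from %OS: ζ = |ln 0.530|/√(π²+ln²0.530) = 0.198.
t_p = π/ω_d ⇒ ω_d = 5.56 rad/s; then ω_n = ω_d/√(1−ζ²) = 5.67 rad/s.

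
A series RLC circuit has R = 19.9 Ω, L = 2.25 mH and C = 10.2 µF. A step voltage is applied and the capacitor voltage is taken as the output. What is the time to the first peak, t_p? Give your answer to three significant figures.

t_p ≈ 0.000641 s

For a series RLC circuit (capacitor voltage as output), ω_n = 1/√(LC) = 1/√(2.25 mH · 10.2 µF) = 6600 rad/s.
ζ = (R/2)·√(C/L) = (19.9/2)·√(10.2 µF/2.25 mH) = 0.670.
ω_d = 6600·√(1 − 0.670²) = 4900 rad/s. t_p = π/ω_d = 0.000641 s.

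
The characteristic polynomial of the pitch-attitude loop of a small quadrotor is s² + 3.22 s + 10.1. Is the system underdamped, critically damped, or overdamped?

a² − 4b = 3.22² − 4·10.1 < 0 (complex roots); the system is underdamped.

underdamped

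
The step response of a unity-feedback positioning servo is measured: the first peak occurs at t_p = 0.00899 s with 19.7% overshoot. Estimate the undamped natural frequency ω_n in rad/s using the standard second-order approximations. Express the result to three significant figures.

ω_n ≈ 393 rad/s

From the overshoot, ζ = −ln(OS)/√(π²+ln²(OS)) = 0.459.
t_p = π/ω_d ⇒ ω_d = 349 rad/s; then ω_n = ω_d/√(1−ζ²) = 393 rad/s.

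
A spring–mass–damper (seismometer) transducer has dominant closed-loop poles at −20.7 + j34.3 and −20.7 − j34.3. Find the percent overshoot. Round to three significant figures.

%OS ≈ 15.0%

|pole| = ω_n = √(20.7² + 34.3²) = 40.1 rad/s; ζ = cos θ = σ/ω_n = 0.517.
Overshoot: exp(−π·0.517/√(1−0.517²)) = 0.150, i.e. 15.0%.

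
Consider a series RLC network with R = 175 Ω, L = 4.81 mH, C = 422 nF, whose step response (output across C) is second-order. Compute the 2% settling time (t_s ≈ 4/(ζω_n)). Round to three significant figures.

t_s ≈ 0.000220 s

For a series RLC circuit (capacitor voltage as output), ω_n = 1/√(LC) = 1/√(4.81 mH · 422 nF) = 22200 rad/s.
ζ = (R/2)·√(C/L) = (175/2)·√(422 nF/4.81 mH) = 0.820.
t_s ≈ 4/(ζω_n) = 0.000220 s.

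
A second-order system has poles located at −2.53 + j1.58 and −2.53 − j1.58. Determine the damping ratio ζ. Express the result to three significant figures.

ζ ≈ 0.848

|pole| = ω_n = √(2.53² + 1.58²) = 2.98 rad/s; ζ = cos θ = σ/ω_n = 0.848.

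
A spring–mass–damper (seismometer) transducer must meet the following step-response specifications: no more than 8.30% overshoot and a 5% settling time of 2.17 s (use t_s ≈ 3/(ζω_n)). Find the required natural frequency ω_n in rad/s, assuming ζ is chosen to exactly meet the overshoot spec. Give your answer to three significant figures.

ω_n ≈ 2.23 rad/s

From %OS = 100·exp(−πζ/√(1−ζ²)), invert to get ζ = −ln(OS)/√(π² + ln²(OS)) with OS = 0.0830.
−ln 0.0830 = 2.489, so ζ = 2.489/√(π² + 6.195) = 0.621.
From t_s ≈ 3/(ζω_n): ω_n = 3/(ζ·t_s) = 3/(0.621·2.17) = 2.23 rad/s.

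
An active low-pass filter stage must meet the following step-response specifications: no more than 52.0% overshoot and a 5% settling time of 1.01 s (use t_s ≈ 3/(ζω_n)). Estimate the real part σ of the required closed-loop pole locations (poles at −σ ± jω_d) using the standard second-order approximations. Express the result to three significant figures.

σ ≈ 2.97

The settling-time spec alone fixes σ = ζω_n = 3/t_s = 3/1.01 = 2.97.
(Overshoot then fixes ζ = 0.204 and hence ω_d = σ·√(1−ζ²)/ζ = 14.3 rad/s.)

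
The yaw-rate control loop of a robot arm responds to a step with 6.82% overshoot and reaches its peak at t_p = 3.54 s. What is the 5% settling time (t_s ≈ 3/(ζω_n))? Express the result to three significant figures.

The overshoot fixes ζ = −ln(OS)/√(π²+ln²(OS)) = 0.650.
From t_p = π/ω_d, ω_d = π/3.54 = 0.887 rad/s, so ω_n = ω_d/√(1−ζ²) = 1.17 rad/s.
t_s ≈ 3/(ζω_n) = 3/(0.650·1.17) = 3.95 s.

t_s ≈ 3.95 s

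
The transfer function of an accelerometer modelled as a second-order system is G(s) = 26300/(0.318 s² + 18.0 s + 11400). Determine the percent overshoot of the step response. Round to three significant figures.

Dividing through by 0.318: denominator becomes s² + 56.60 s + 35850.
So ω_n = √35850 = 189 rad/s and ζ = 56.60/(2·189) = 0.149.
Overshoot: exp(−π·0.149/√(1−0.149²)) = 0.622, i.e. 62.2%.

%OS ≈ 62.2%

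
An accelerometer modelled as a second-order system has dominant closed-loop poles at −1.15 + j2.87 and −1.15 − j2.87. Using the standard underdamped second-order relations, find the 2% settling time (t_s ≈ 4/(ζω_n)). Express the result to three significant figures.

For poles at −σ ± jω_d, ζω_n = σ = 1.15, so t_s ≈ 4/σ = 3.48 s.

t_s ≈ 3.48 s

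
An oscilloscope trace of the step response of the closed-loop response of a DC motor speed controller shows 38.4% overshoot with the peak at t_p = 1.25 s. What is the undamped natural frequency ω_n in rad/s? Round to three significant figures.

From the overshoot, ζ = −ln(OS)/√(π²+ln²(OS)) = 0.291.
From t_p = π/ω_d, ω_d = π/1.25 = 2.51 rad/s, so ω_n = ω_d/√(1−ζ²) = 2.63 rad/s.

ω_n ≈ 2.63 rad/s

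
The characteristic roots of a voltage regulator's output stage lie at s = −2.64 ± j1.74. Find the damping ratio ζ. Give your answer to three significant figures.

|pole| = ω_n = √(2.64² + 1.74²) = 3.16 rad/s; ζ = cos θ = σ/ω_n = 0.835.

ζ ≈ 0.835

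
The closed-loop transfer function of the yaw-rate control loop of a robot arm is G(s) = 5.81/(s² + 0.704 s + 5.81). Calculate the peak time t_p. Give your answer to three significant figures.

Comparing the denominator to s² + 2ζω_n s + ω_n²: ω_n = √5.81 = 2.41 rad/s, and 2ζω_n = 0.704 so ζ = 0.704/(2·2.41) = 0.146.
The damped frequency ω_d = ω_n√(1−ζ²) = 2.38 rad/s. Then t_p = π/ω_d = 1.32 s.

t_p ≈ 1.32 s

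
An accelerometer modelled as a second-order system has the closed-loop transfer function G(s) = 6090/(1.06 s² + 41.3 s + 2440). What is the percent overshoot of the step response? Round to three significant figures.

%OS ≈ 24.8%

Dividing through by 1.06: denominator becomes s² + 38.96 s + 2302.
So ω_n = √2302 = 48.0 rad/s and ζ = 38.96/(2·48.0) = 0.406.
%OS = 100·exp(−πζ/√(1−ζ²)) = 24.8%.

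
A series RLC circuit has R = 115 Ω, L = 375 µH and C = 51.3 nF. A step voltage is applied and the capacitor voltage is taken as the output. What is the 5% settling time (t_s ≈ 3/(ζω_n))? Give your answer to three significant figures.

For a series RLC circuit (capacitor voltage as output), ω_n = 1/√(LC) = 1/√(375 µH · 51.3 nF) = 228000 rad/s.
ζ = (R/2)·√(C/L) = (115/2)·√(51.3 nF/375 µH) = 0.673.
t_s ≈ 3/(ζω_n) = 0.0000196 s.

t_s ≈ 0.0000196 s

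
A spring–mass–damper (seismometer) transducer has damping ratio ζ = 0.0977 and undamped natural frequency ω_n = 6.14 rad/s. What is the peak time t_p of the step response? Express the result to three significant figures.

t_p ≈ 0.514 s

The damped frequency is ω_d = ω_n√(1−ζ²) = 6.14·√(1−0.00955) = 6.11 rad/s.
Peak time t_p = π/ω_d = π/6.11 = 0.514 s.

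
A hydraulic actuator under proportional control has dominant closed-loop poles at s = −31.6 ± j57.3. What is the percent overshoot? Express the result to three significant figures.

%OS ≈ 17.7%

|pole| = ω_n = √(31.6² + 57.3²) = 65.4 rad/s; ζ = cos θ = σ/ω_n = 0.483.
Overshoot: exp(−π·0.483/√(1−0.483²)) = 0.177, i.e. 17.7%.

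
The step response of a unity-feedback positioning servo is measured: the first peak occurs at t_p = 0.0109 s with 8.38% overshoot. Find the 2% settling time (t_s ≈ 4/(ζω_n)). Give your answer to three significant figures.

From the overshoot, ζ = −ln(OS)/√(π²+ln²(OS)) = 0.620.
t_p = π/ω_d ⇒ ω_d = 288 rad/s; then ω_n = ω_d/√(1−ζ²) = 367 rad/s.
t_s ≈ 4/(ζω_n) = 4/(0.620·367) = 0.0176 s.

t_s ≈ 0.0176 s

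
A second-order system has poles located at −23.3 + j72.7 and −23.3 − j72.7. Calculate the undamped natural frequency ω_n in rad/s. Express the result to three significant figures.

ω_n ≈ 76.3 rad/s

|pole| = ω_n = √(23.3² + 72.7²) = 76.3 rad/s; ζ = cos θ = σ/ω_n = 0.305.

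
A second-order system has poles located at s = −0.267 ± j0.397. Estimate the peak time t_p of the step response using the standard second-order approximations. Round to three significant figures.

t_p ≈ 7.91 s

t_p = π/ω_d with ω_d = 0.397 (the imaginary part), so t_p = 7.91 s.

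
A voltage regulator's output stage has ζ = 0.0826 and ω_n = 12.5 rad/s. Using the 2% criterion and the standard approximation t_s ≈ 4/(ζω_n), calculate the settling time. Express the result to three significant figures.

t_s ≈ 4/(ζω_n) = 4/(0.0826 × 12.5) = 3.87 s.

t_s ≈ 3.87 s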